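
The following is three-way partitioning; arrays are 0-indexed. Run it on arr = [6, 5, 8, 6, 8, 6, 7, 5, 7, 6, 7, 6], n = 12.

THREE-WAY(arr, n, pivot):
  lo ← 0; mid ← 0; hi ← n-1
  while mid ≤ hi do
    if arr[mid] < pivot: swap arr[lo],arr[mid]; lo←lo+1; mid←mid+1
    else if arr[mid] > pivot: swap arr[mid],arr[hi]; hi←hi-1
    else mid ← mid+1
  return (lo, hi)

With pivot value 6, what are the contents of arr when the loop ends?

pivot = 6; lo=0, mid=0, hi=11
arr[mid]=6=6: mid=1
arr[mid]=5<6: swap arr[0],arr[1]; lo=1,mid=2 → [5, 6, 8, 6, 8, 6, 7, 5, 7, 6, 7, 6]
arr[mid]=8>6: swap arr[2],arr[11]; hi=10 → [5, 6, 6, 6, 8, 6, 7, 5, 7, 6, 7, 8]
arr[mid]=6=6: mid=3
arr[mid]=6=6: mid=4
arr[mid]=8>6: swap arr[4],arr[10]; hi=9 → [5, 6, 6, 6, 7, 6, 7, 5, 7, 6, 8, 8]
arr[mid]=7>6: swap arr[4],arr[9]; hi=8 → [5, 6, 6, 6, 6, 6, 7, 5, 7, 7, 8, 8]
arr[mid]=6=6: mid=5
arr[mid]=6=6: mid=6
arr[mid]=7>6: swap arr[6],arr[8]; hi=7 → [5, 6, 6, 6, 6, 6, 7, 5, 7, 7, 8, 8]
arr[mid]=7>6: swap arr[6],arr[7]; hi=6 → [5, 6, 6, 6, 6, 6, 5, 7, 7, 7, 8, 8]
arr[mid]=5<6: swap arr[1],arr[6]; lo=2,mid=7 → [5, 5, 6, 6, 6, 6, 6, 7, 7, 7, 8, 8]
end: lo=2, hi=6; arr = [5, 5, 6, 6, 6, 6, 6, 7, 7, 7, 8, 8]

[5, 5, 6, 6, 6, 6, 6, 7, 7, 7, 8, 8]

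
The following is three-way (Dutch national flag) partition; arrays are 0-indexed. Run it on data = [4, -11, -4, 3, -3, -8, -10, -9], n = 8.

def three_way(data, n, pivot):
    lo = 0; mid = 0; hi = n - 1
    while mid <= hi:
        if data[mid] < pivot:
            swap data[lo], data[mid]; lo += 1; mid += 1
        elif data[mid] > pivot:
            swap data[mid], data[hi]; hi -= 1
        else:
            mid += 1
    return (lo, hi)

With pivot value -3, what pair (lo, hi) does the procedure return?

pivot = -3; lo=0, mid=0, hi=7
data[mid]=4>-3: swap data[0],data[7]; hi=6 → [-9, -11, -4, 3, -3, -8, -10, 4]
data[mid]=-9<-3: swap data[0],data[0]; lo=1,mid=1 → [-9, -11, -4, 3, -3, -8, -10, 4]
data[mid]=-11<-3: swap data[1],data[1]; lo=2,mid=2 → [-9, -11, -4, 3, -3, -8, -10, 4]
data[mid]=-4<-3: swap data[2],data[2]; lo=3,mid=3 → [-9, -11, -4, 3, -3, -8, -10, 4]
data[mid]=3>-3: swap data[3],data[6]; hi=5 → [-9, -11, -4, -10, -3, -8, 3, 4]
data[mid]=-10<-3: swap data[3],data[3]; lo=4,mid=4 → [-9, -11, -4, -10, -3, -8, 3, 4]
data[mid]=-3=-3: mid=5
data[mid]=-8<-3: swap data[4],data[5]; lo=5,mid=6 → [-9, -11, -4, -10, -8, -3, 3, 4]
end: lo=5, hi=5; data = [-9, -11, -4, -10, -8, -3, 3, 4]

(5, 5)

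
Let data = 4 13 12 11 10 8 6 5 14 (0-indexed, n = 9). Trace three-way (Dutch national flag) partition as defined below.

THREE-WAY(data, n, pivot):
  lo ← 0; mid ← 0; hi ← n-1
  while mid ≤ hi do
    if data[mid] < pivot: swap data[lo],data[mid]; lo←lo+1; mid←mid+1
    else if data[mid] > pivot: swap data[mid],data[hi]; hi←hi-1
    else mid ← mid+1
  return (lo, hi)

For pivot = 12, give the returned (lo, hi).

lo=0 mid=0 hi=8
4<12: swap(0,0), lo=1 mid=1 ⇒ 4 13 12 11 10 8 6 5 14
13>12: swap(1,8), hi=7 ⇒ 4 14 12 11 10 8 6 5 13
14>12: swap(1,7), hi=6 ⇒ 4 5 12 11 10 8 6 14 13
5<12: swap(1,1), lo=2 mid=2 ⇒ 4 5 12 11 10 8 6 14 13
12=12: mid=3
11<12: swap(2,3), lo=3 mid=4 ⇒ 4 5 11 12 10 8 6 14 13
10<12: swap(3,4), lo=4 mid=5 ⇒ 4 5 11 10 12 8 6 14 13
8<12: swap(4,5), lo=5 mid=6 ⇒ 4 5 11 10 8 12 6 14 13
6<12: swap(5,6), lo=6 mid=7 ⇒ 4 5 11 10 8 6 12 14 13
done. lo=6 hi=6; data=4 5 11 10 8 6 12 14 13

(6, 6)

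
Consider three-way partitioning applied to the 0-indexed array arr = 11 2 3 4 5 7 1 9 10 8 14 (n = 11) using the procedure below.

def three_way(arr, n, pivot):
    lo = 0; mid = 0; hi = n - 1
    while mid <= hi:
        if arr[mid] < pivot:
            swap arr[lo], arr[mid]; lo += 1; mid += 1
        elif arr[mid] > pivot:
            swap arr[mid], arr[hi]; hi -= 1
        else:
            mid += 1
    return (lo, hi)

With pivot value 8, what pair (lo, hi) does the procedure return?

lo=0 mid=0 hi=10
11>8: swap(0,10), hi=9 ⇒ 14 2 3 4 5 7 1 9 10 8 11
14>8: swap(0,9), hi=8 ⇒ 8 2 3 4 5 7 1 9 10 14 11
8=8: mid=1
2<8: swap(0,1), lo=1 mid=2 ⇒ 2 8 3 4 5 7 1 9 10 14 11
3<8: swap(1,2), lo=2 mid=3 ⇒ 2 3 8 4 5 7 1 9 10 14 11
4<8: swap(2,3), lo=3 mid=4 ⇒ 2 3 4 8 5 7 1 9 10 14 11
5<8: swap(3,4), lo=4 mid=5 ⇒ 2 3 4 5 8 7 1 9 10 14 11
7<8: swap(4,5), lo=5 mid=6 ⇒ 2 3 4 5 7 8 1 9 10 14 11
1<8: swap(5,6), lo=6 mid=7 ⇒ 2 3 4 5 7 1 8 9 10 14 11
9>8: swap(7,8), hi=7 ⇒ 2 3 4 5 7 1 8 10 9 14 11
10>8: swap(7,7), hi=6 ⇒ 2 3 4 5 7 1 8 10 9 14 11
done. lo=6 hi=6; arr=2 3 4 5 7 1 8 10 9 14 11

(6, 6)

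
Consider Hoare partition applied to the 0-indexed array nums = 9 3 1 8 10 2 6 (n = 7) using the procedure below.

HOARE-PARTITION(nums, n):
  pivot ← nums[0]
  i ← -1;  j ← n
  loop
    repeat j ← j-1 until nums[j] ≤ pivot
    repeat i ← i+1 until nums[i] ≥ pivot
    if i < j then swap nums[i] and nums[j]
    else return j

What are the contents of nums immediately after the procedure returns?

6 3 1 8 2 10 9

pivot = nums[0] = 9; i = -1, j = 7
j→6 (nums[6]=6≤9), i→0 (nums[0]=9≥9); i<j, swap → 6 3 1 8 10 2 9
j→5 (nums[5]=2≤9), i→4 (nums[4]=10≥9); i<j, swap → 6 3 1 8 2 10 9
j→4, i→5; i≥j, return j=4. nums = 6 3 1 8 2 10 9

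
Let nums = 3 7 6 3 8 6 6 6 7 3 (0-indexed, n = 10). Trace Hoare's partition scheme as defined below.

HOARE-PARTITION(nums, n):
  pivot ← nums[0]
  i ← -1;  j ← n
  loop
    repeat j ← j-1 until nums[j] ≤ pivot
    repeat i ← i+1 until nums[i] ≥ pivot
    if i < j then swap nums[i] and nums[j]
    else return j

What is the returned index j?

1

pivot = nums[0] = 3; i = -1, j = 10
j→9 (nums[9]=3≤3), i→0 (nums[0]=3≥3); i<j, swap → 3 7 6 3 8 6 6 6 7 3
j→3 (nums[3]=3≤3), i→1 (nums[1]=7≥3); i<j, swap → 3 3 6 7 8 6 6 6 7 3
j→1, i→2; i≥j, return j=1. nums = 3 3 6 7 8 6 6 6 7 3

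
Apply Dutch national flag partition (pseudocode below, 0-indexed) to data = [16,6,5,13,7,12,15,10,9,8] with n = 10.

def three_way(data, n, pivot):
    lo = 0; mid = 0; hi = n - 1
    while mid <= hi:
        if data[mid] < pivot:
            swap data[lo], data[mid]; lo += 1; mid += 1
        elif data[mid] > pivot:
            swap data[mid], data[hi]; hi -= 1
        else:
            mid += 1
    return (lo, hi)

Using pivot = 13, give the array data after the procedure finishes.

[8,6,5,7,12,9,10,13,15,16]

pivot = 13; lo=0, mid=0, hi=9
data[mid]=16>13: swap data[0],data[9]; hi=8 → [8,6,5,13,7,12,15,10,9,16]
data[mid]=8<13: swap data[0],data[0]; lo=1,mid=1 → [8,6,5,13,7,12,15,10,9,16]
data[mid]=6<13: swap data[1],data[1]; lo=2,mid=2 → [8,6,5,13,7,12,15,10,9,16]
data[mid]=5<13: swap data[2],data[2]; lo=3,mid=3 → [8,6,5,13,7,12,15,10,9,16]
data[mid]=13=13: mid=4
data[mid]=7<13: swap data[3],data[4]; lo=4,mid=5 → [8,6,5,7,13,12,15,10,9,16]
data[mid]=12<13: swap data[4],data[5]; lo=5,mid=6 → [8,6,5,7,12,13,15,10,9,16]
data[mid]=15>13: swap data[6],data[8]; hi=7 → [8,6,5,7,12,13,9,10,15,16]
data[mid]=9<13: swap data[5],data[6]; lo=6,mid=7 → [8,6,5,7,12,9,13,10,15,16]
data[mid]=10<13: swap data[6],data[7]; lo=7,mid=8 → [8,6,5,7,12,9,10,13,15,16]
end: lo=7, hi=7; data = [8,6,5,7,12,9,10,13,15,16]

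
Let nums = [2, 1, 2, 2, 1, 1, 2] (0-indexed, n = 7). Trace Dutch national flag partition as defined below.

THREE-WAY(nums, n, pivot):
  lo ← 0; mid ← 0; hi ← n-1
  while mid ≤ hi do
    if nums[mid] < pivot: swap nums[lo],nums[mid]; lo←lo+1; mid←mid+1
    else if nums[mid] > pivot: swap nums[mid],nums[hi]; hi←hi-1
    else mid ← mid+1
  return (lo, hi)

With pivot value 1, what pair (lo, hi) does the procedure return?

pivot = 1; lo=0, mid=0, hi=6
nums[mid]=2>1: swap nums[0],nums[6]; hi=5 → [2, 1, 2, 2, 1, 1, 2]
nums[mid]=2>1: swap nums[0],nums[5]; hi=4 → [1, 1, 2, 2, 1, 2, 2]
nums[mid]=1=1: mid=1
nums[mid]=1=1: mid=2
nums[mid]=2>1: swap nums[2],nums[4]; hi=3 → [1, 1, 1, 2, 2, 2, 2]
nums[mid]=1=1: mid=3
nums[mid]=2>1: swap nums[3],nums[3]; hi=2 → [1, 1, 1, 2, 2, 2, 2]
end: lo=0, hi=2; nums = [1, 1, 1, 2, 2, 2, 2]

(0, 2)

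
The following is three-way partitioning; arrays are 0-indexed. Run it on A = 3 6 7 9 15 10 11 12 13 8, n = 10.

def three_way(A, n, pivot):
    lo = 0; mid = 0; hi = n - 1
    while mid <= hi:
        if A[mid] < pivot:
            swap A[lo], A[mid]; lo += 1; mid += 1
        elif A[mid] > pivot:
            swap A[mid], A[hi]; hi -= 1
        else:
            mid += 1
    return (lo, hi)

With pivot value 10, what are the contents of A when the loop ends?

pivot = 10; lo=0, mid=0, hi=9
A[mid]=3<10: swap A[0],A[0]; lo=1,mid=1 → 3 6 7 9 15 10 11 12 13 8
A[mid]=6<10: swap A[1],A[1]; lo=2,mid=2 → 3 6 7 9 15 10 11 12 13 8
A[mid]=7<10: swap A[2],A[2]; lo=3,mid=3 → 3 6 7 9 15 10 11 12 13 8
A[mid]=9<10: swap A[3],A[3]; lo=4,mid=4 → 3 6 7 9 15 10 11 12 13 8
A[mid]=15>10: swap A[4],A[9]; hi=8 → 3 6 7 9 8 10 11 12 13 15
A[mid]=8<10: swap A[4],A[4]; lo=5,mid=5 → 3 6 7 9 8 10 11 12 13 15
A[mid]=10=10: mid=6
A[mid]=11>10: swap A[6],A[8]; hi=7 → 3 6 7 9 8 10 13 12 11 15
A[mid]=13>10: swap A[6],A[7]; hi=6 → 3 6 7 9 8 10 12 13 11 15
A[mid]=12>10: swap A[6],A[6]; hi=5 → 3 6 7 9 8 10 12 13 11 15
end: lo=5, hi=5; A = 3 6 7 9 8 10 12 13 11 15

3 6 7 9 8 10 12 13 11 15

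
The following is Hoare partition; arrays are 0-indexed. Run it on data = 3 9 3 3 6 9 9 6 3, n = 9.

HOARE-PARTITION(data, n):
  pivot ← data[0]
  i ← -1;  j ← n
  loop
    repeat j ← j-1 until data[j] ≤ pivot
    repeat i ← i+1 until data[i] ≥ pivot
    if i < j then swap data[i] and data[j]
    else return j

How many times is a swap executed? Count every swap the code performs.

2

pivot = data[0] = 3; i = -1, j = 9
j→8 (data[8]=3≤3), i→0 (data[0]=3≥3); i<j, swap → 3 9 3 3 6 9 9 6 3
j→3 (data[3]=3≤3), i→1 (data[1]=9≥3); i<j, swap → 3 3 3 9 6 9 9 6 3
j→2, i→2; i≥j, return j=2. data = 3 3 3 9 6 9 9 6 3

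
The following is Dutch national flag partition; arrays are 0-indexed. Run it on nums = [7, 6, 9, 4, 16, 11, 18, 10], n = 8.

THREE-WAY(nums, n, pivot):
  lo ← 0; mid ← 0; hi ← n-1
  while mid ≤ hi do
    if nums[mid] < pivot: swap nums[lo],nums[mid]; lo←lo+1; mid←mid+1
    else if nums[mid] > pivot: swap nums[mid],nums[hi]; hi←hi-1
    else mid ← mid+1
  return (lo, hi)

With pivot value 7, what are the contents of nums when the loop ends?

lo=0 mid=0 hi=7
7=7: mid=1
6<7: swap(0,1), lo=1 mid=2 ⇒ [6, 7, 9, 4, 16, 11, 18, 10]
9>7: swap(2,7), hi=6 ⇒ [6, 7, 10, 4, 16, 11, 18, 9]
10>7: swap(2,6), hi=5 ⇒ [6, 7, 18, 4, 16, 11, 10, 9]
18>7: swap(2,5), hi=4 ⇒ [6, 7, 11, 4, 16, 18, 10, 9]
11>7: swap(2,4), hi=3 ⇒ [6, 7, 16, 4, 11, 18, 10, 9]
16>7: swap(2,3), hi=2 ⇒ [6, 7, 4, 16, 11, 18, 10, 9]
4<7: swap(1,2), lo=2 mid=3 ⇒ [6, 4, 7, 16, 11, 18, 10, 9]
done. lo=2 hi=2; nums=[6, 4, 7, 16, 11, 18, 10, 9]

[6, 4, 7, 16, 11, 18, 10, 9]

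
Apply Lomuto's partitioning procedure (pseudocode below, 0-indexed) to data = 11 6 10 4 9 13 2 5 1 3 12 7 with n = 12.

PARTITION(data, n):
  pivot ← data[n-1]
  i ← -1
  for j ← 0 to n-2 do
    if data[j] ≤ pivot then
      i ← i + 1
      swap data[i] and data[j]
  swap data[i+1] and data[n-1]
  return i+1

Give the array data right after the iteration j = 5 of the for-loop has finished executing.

6 4 10 11 9 13 2 5 1 3 12 7

pivot=7, i=-1
j=0: 11>7, skip
j=1: 6≤7, i=0, swap(0,1) ⇒ 6 11 10 4 9 13 2 5 1 3 12 7
j=2: 10>7, skip
j=3: 4≤7, i=1, swap(1,3) ⇒ 6 4 10 11 9 13 2 5 1 3 12 7
j=4: 9>7, skip
j=5: 13>7, skip
(after j=5) data = 6 4 10 11 9 13 2 5 1 3 12 7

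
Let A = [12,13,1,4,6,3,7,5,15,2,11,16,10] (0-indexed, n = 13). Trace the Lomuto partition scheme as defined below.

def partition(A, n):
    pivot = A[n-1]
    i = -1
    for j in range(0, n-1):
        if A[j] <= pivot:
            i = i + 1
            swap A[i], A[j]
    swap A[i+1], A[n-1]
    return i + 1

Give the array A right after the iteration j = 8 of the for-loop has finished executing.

[1,4,6,3,7,5,12,13,15,2,11,16,10]

pivot = A[12] = 10; i = -1
j=0: A[0]=12 > 10 → no swap
j=1: A[1]=13 > 10 → no swap
j=2: A[2]=1 ≤ 10 → i=0, swap A[0],A[2] → [1,13,12,4,6,3,7,5,15,2,11,16,10]
j=3: A[3]=4 ≤ 10 → i=1, swap A[1],A[3] → [1,4,12,13,6,3,7,5,15,2,11,16,10]
j=4: A[4]=6 ≤ 10 → i=2, swap A[2],A[4] → [1,4,6,13,12,3,7,5,15,2,11,16,10]
j=5: A[5]=3 ≤ 10 → i=3, swap A[3],A[5] → [1,4,6,3,12,13,7,5,15,2,11,16,10]
j=6: A[6]=7 ≤ 10 → i=4, swap A[4],A[6] → [1,4,6,3,7,13,12,5,15,2,11,16,10]
j=7: A[7]=5 ≤ 10 → i=5, swap A[5],A[7] → [1,4,6,3,7,5,12,13,15,2,11,16,10]
j=8: A[8]=15 > 10 → no swap
(after j=8) A = [1,4,6,3,7,5,12,13,15,2,11,16,10]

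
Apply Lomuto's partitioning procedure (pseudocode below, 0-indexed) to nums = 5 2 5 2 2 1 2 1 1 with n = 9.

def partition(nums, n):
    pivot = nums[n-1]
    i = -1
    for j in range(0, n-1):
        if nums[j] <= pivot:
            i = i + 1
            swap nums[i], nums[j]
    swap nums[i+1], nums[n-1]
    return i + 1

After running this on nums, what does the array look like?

pivot = nums[8] = 1; i = -1
j=0: nums[0]=5 > 1 → no swap
j=1: nums[1]=2 > 1 → no swap
j=2: nums[2]=5 > 1 → no swap
j=3: nums[3]=2 > 1 → no swap
j=4: nums[4]=2 > 1 → no swap
j=5: nums[5]=1 ≤ 1 → i=0, swap nums[0],nums[5] → 1 2 5 2 2 5 2 1 1
j=6: nums[6]=2 > 1 → no swap
j=7: nums[7]=1 ≤ 1 → i=1, swap nums[1],nums[7] → 1 1 5 2 2 5 2 2 1
final swap nums[2],nums[8] → 1 1 1 2 2 5 2 2 5; return 2

1 1 1 2 2 5 2 2 5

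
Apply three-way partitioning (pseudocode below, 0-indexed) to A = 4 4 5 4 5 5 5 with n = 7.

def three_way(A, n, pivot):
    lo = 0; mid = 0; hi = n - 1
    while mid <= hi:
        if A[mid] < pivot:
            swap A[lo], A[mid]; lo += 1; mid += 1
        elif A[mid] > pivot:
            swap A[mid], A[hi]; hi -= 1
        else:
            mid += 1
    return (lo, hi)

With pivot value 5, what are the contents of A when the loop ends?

4 4 4 5 5 5 5

pivot = 5; lo=0, mid=0, hi=6
A[mid]=4<5: swap A[0],A[0]; lo=1,mid=1 → 4 4 5 4 5 5 5
A[mid]=4<5: swap A[1],A[1]; lo=2,mid=2 → 4 4 5 4 5 5 5
A[mid]=5=5: mid=3
A[mid]=4<5: swap A[2],A[3]; lo=3,mid=4 → 4 4 4 5 5 5 5
A[mid]=5=5: mid=5
A[mid]=5=5: mid=6
A[mid]=5=5: mid=7
end: lo=3, hi=6; A = 4 4 4 5 5 5 5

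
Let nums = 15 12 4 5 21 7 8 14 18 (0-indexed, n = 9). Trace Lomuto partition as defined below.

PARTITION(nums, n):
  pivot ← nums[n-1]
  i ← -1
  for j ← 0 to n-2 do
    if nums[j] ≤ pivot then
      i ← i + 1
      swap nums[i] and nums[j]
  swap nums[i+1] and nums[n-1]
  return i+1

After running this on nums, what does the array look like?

15 12 4 5 7 8 14 18 21

pivot = nums[8] = 18; i = -1
j=0: nums[0]=15 ≤ 18 → i=0, swap nums[0],nums[0] (no change) → 15 12 4 5 21 7 8 14 18
j=1: nums[1]=12 ≤ 18 → i=1, swap nums[1],nums[1] (no change) → 15 12 4 5 21 7 8 14 18
j=2: nums[2]=4 ≤ 18 → i=2, swap nums[2],nums[2] (no change) → 15 12 4 5 21 7 8 14 18
j=3: nums[3]=5 ≤ 18 → i=3, swap nums[3],nums[3] (no change) → 15 12 4 5 21 7 8 14 18
j=4: nums[4]=21 > 18 → no swap
j=5: nums[5]=7 ≤ 18 → i=4, swap nums[4],nums[5] → 15 12 4 5 7 21 8 14 18
j=6: nums[6]=8 ≤ 18 → i=5, swap nums[5],nums[6] → 15 12 4 5 7 8 21 14 18
j=7: nums[7]=14 ≤ 18 → i=6, swap nums[6],nums[7] → 15 12 4 5 7 8 14 21 18
final swap nums[7],nums[8] → 15 12 4 5 7 8 14 18 21; return 7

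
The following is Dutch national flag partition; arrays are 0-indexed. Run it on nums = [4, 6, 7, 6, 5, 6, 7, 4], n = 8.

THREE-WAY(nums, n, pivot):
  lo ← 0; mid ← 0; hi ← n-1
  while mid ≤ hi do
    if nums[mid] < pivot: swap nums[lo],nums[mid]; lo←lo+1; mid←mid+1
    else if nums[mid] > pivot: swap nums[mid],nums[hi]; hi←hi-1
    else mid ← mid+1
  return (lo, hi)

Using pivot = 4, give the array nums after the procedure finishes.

[4, 4, 6, 5, 6, 7, 7, 6]

pivot = 4; lo=0, mid=0, hi=7
nums[mid]=4=4: mid=1
nums[mid]=6>4: swap nums[1],nums[7]; hi=6 → [4, 4, 7, 6, 5, 6, 7, 6]
nums[mid]=4=4: mid=2
nums[mid]=7>4: swap nums[2],nums[6]; hi=5 → [4, 4, 7, 6, 5, 6, 7, 6]
nums[mid]=7>4: swap nums[2],nums[5]; hi=4 → [4, 4, 6, 6, 5, 7, 7, 6]
nums[mid]=6>4: swap nums[2],nums[4]; hi=3 → [4, 4, 5, 6, 6, 7, 7, 6]
nums[mid]=5>4: swap nums[2],nums[3]; hi=2 → [4, 4, 6, 5, 6, 7, 7, 6]
nums[mid]=6>4: swap nums[2],nums[2]; hi=1 → [4, 4, 6, 5, 6, 7, 7, 6]
end: lo=0, hi=1; nums = [4, 4, 6, 5, 6, 7, 7, 6]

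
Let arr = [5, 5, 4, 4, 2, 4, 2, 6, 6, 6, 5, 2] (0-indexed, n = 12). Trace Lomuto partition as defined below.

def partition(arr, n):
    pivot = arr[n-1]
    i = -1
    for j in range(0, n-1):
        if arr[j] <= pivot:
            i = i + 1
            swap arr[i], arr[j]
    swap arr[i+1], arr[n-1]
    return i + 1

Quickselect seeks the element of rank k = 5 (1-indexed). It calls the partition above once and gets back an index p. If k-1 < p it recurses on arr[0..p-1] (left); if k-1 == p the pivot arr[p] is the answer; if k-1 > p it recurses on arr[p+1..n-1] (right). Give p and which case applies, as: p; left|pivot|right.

2; right

pivot = arr[11] = 2; i = -1
j=0: arr[0]=5 > 2 → no swap
j=1: arr[1]=5 > 2 → no swap
j=2: arr[2]=4 > 2 → no swap
j=3: arr[3]=4 > 2 → no swap
j=4: arr[4]=2 ≤ 2 → i=0, swap arr[0],arr[4] → [2, 5, 4, 4, 5, 4, 2, 6, 6, 6, 5, 2]
j=5: arr[5]=4 > 2 → no swap
j=6: arr[6]=2 ≤ 2 → i=1, swap arr[1],arr[6] → [2, 2, 4, 4, 5, 4, 5, 6, 6, 6, 5, 2]
j=7: arr[7]=6 > 2 → no swap
j=8: arr[8]=6 > 2 → no swap
j=9: arr[9]=6 > 2 → no swap
j=10: arr[10]=5 > 2 → no swap
final swap arr[2],arr[11] → [2, 2, 2, 4, 5, 4, 5, 6, 6, 6, 5, 4]; return 2
p = 2; k-1 = 4 > 2 ⇒ right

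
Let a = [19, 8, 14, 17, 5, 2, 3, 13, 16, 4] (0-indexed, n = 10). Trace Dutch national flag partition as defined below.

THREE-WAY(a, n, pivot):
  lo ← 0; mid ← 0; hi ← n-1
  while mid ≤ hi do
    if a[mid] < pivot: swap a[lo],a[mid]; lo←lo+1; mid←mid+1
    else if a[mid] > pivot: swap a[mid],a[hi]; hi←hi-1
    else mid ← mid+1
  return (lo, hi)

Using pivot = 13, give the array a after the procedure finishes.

[4, 8, 3, 5, 2, 13, 17, 16, 14, 19]

pivot = 13; lo=0, mid=0, hi=9
a[mid]=19>13: swap a[0],a[9]; hi=8 → [4, 8, 14, 17, 5, 2, 3, 13, 16, 19]
a[mid]=4<13: swap a[0],a[0]; lo=1,mid=1 → [4, 8, 14, 17, 5, 2, 3, 13, 16, 19]
a[mid]=8<13: swap a[1],a[1]; lo=2,mid=2 → [4, 8, 14, 17, 5, 2, 3, 13, 16, 19]
a[mid]=14>13: swap a[2],a[8]; hi=7 → [4, 8, 16, 17, 5, 2, 3, 13, 14, 19]
a[mid]=16>13: swap a[2],a[7]; hi=6 → [4, 8, 13, 17, 5, 2, 3, 16, 14, 19]
a[mid]=13=13: mid=3
a[mid]=17>13: swap a[3],a[6]; hi=5 → [4, 8, 13, 3, 5, 2, 17, 16, 14, 19]
a[mid]=3<13: swap a[2],a[3]; lo=3,mid=4 → [4, 8, 3, 13, 5, 2, 17, 16, 14, 19]
a[mid]=5<13: swap a[3],a[4]; lo=4,mid=5 → [4, 8, 3, 5, 13, 2, 17, 16, 14, 19]
a[mid]=2<13: swap a[4],a[5]; lo=5,mid=6 → [4, 8, 3, 5, 2, 13, 17, 16, 14, 19]
end: lo=5, hi=5; a = [4, 8, 3, 5, 2, 13, 17, 16, 14, 19]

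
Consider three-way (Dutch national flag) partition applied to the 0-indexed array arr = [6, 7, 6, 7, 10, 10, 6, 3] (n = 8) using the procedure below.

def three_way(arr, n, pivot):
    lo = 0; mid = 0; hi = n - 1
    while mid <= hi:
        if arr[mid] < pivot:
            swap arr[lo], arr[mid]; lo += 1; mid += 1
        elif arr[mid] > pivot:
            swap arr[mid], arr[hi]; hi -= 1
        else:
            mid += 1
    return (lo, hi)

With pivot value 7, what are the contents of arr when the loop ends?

pivot = 7; lo=0, mid=0, hi=7
arr[mid]=6<7: swap arr[0],arr[0]; lo=1,mid=1 → [6, 7, 6, 7, 10, 10, 6, 3]
arr[mid]=7=7: mid=2
arr[mid]=6<7: swap arr[1],arr[2]; lo=2,mid=3 → [6, 6, 7, 7, 10, 10, 6, 3]
arr[mid]=7=7: mid=4
arr[mid]=10>7: swap arr[4],arr[7]; hi=6 → [6, 6, 7, 7, 3, 10, 6, 10]
arr[mid]=3<7: swap arr[2],arr[4]; lo=3,mid=5 → [6, 6, 3, 7, 7, 10, 6, 10]
arr[mid]=10>7: swap arr[5],arr[6]; hi=5 → [6, 6, 3, 7, 7, 6, 10, 10]
arr[mid]=6<7: swap arr[3],arr[5]; lo=4,mid=6 → [6, 6, 3, 6, 7, 7, 10, 10]
end: lo=4, hi=5; arr = [6, 6, 3, 6, 7, 7, 10, 10]

[6, 6, 3, 6, 7, 7, 10, 10]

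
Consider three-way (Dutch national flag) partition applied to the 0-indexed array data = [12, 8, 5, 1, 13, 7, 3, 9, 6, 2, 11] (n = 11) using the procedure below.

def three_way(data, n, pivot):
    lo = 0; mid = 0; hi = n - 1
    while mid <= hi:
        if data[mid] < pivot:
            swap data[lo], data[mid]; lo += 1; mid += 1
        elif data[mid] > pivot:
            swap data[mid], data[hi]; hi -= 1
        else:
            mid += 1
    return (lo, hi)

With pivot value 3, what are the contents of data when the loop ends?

[2, 1, 3, 13, 7, 5, 9, 6, 8, 11, 12]

pivot = 3; lo=0, mid=0, hi=10
data[mid]=12>3: swap data[0],data[10]; hi=9 → [11, 8, 5, 1, 13, 7, 3, 9, 6, 2, 12]
data[mid]=11>3: swap data[0],data[9]; hi=8 → [2, 8, 5, 1, 13, 7, 3, 9, 6, 11, 12]
data[mid]=2<3: swap data[0],data[0]; lo=1,mid=1 → [2, 8, 5, 1, 13, 7, 3, 9, 6, 11, 12]
data[mid]=8>3: swap data[1],data[8]; hi=7 → [2, 6, 5, 1, 13, 7, 3, 9, 8, 11, 12]
data[mid]=6>3: swap data[1],data[7]; hi=6 → [2, 9, 5, 1, 13, 7, 3, 6, 8, 11, 12]
data[mid]=9>3: swap data[1],data[6]; hi=5 → [2, 3, 5, 1, 13, 7, 9, 6, 8, 11, 12]
data[mid]=3=3: mid=2
data[mid]=5>3: swap data[2],data[5]; hi=4 → [2, 3, 7, 1, 13, 5, 9, 6, 8, 11, 12]
data[mid]=7>3: swap data[2],data[4]; hi=3 → [2, 3, 13, 1, 7, 5, 9, 6, 8, 11, 12]
data[mid]=13>3: swap data[2],data[3]; hi=2 → [2, 3, 1, 13, 7, 5, 9, 6, 8, 11, 12]
data[mid]=1<3: swap data[1],data[2]; lo=2,mid=3 → [2, 1, 3, 13, 7, 5, 9, 6, 8, 11, 12]
end: lo=2, hi=2; data = [2, 1, 3, 13, 7, 5, 9, 6, 8, 11, 12]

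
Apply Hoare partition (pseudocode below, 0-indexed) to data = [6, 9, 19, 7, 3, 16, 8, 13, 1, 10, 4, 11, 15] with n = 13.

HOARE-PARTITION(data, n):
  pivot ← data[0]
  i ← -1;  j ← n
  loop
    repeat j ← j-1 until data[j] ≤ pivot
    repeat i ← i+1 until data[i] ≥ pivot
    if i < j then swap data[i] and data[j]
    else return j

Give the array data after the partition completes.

[4, 1, 3, 7, 19, 16, 8, 13, 9, 10, 6, 11, 15]

pivot=6
j stops at 10 (4), i stops at 0 (6); swap ⇒ [4, 9, 19, 7, 3, 16, 8, 13, 1, 10, 6, 11, 15]
j stops at 8 (1), i stops at 1 (9); swap ⇒ [4, 1, 19, 7, 3, 16, 8, 13, 9, 10, 6, 11, 15]
j stops at 4 (3), i stops at 2 (19); swap ⇒ [4, 1, 3, 7, 19, 16, 8, 13, 9, 10, 6, 11, 15]
j stops at 2, i stops at 3; i≥j ⇒ return 2. data=[4, 1, 3, 7, 19, 16, 8, 13, 9, 10, 6, 11, 15]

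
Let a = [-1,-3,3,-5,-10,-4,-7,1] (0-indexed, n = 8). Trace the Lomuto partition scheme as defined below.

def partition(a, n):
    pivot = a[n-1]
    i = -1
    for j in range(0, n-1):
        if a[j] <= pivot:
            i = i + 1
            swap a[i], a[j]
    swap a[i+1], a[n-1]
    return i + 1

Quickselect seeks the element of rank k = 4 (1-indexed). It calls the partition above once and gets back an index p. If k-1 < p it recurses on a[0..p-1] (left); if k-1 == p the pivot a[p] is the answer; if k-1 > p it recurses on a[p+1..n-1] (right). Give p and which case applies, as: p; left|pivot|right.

pivot=1, i=-1
j=0: -1≤1, i=0, swap(0,0) ⇒ [-1,-3,3,-5,-10,-4,-7,1]
j=1: -3≤1, i=1, swap(1,1) ⇒ [-1,-3,3,-5,-10,-4,-7,1]
j=2: 3>1, skip
j=3: -5≤1, i=2, swap(2,3) ⇒ [-1,-3,-5,3,-10,-4,-7,1]
j=4: -10≤1, i=3, swap(3,4) ⇒ [-1,-3,-5,-10,3,-4,-7,1]
j=5: -4≤1, i=4, swap(4,5) ⇒ [-1,-3,-5,-10,-4,3,-7,1]
j=6: -7≤1, i=5, swap(5,6) ⇒ [-1,-3,-5,-10,-4,-7,3,1]
swap(6,7) ⇒ [-1,-3,-5,-10,-4,-7,1,3]; return 6
p = 6; k-1 = 3 < 6 ⇒ left

6; left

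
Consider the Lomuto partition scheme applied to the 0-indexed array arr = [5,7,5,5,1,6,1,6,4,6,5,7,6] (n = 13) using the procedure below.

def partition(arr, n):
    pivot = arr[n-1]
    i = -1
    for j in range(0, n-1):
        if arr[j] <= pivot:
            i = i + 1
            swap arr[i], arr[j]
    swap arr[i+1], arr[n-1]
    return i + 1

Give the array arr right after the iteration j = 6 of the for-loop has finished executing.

pivot = arr[12] = 6; i = -1
j=0: arr[0]=5 ≤ 6 → i=0, swap arr[0],arr[0] (no change) → [5,7,5,5,1,6,1,6,4,6,5,7,6]
j=1: arr[1]=7 > 6 → no swap
j=2: arr[2]=5 ≤ 6 → i=1, swap arr[1],arr[2] → [5,5,7,5,1,6,1,6,4,6,5,7,6]
j=3: arr[3]=5 ≤ 6 → i=2, swap arr[2],arr[3] → [5,5,5,7,1,6,1,6,4,6,5,7,6]
j=4: arr[4]=1 ≤ 6 → i=3, swap arr[3],arr[4] → [5,5,5,1,7,6,1,6,4,6,5,7,6]
j=5: arr[5]=6 ≤ 6 → i=4, swap arr[4],arr[5] → [5,5,5,1,6,7,1,6,4,6,5,7,6]
j=6: arr[6]=1 ≤ 6 → i=5, swap arr[5],arr[6] → [5,5,5,1,6,1,7,6,4,6,5,7,6]
(after j=6) arr = [5,5,5,1,6,1,7,6,4,6,5,7,6]

[5,5,5,1,6,1,7,6,4,6,5,7,6]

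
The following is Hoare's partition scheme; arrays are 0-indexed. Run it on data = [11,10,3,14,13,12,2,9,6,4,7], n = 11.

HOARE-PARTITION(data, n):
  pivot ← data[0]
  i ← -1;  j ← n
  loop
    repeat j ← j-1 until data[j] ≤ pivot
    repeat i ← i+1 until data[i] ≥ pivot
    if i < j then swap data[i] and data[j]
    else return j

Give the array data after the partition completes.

[7,10,3,4,6,9,2,12,13,14,11]

pivot=11
j stops at 10 (7), i stops at 0 (11); swap ⇒ [7,10,3,14,13,12,2,9,6,4,11]
j stops at 9 (4), i stops at 3 (14); swap ⇒ [7,10,3,4,13,12,2,9,6,14,11]
j stops at 8 (6), i stops at 4 (13); swap ⇒ [7,10,3,4,6,12,2,9,13,14,11]
j stops at 7 (9), i stops at 5 (12); swap ⇒ [7,10,3,4,6,9,2,12,13,14,11]
j stops at 6, i stops at 7; i≥j ⇒ return 6. data=[7,10,3,4,6,9,2,12,13,14,11]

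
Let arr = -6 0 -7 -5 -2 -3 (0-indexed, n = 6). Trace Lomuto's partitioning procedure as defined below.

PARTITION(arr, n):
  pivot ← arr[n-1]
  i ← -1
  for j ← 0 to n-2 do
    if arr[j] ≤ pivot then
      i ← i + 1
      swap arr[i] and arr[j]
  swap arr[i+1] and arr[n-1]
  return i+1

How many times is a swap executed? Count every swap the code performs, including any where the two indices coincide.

pivot=-3, i=-1
j=0: -6≤-3, i=0, swap(0,0) ⇒ -6 0 -7 -5 -2 -3
j=1: 0>-3, skip
j=2: -7≤-3, i=1, swap(1,2) ⇒ -6 -7 0 -5 -2 -3
j=3: -5≤-3, i=2, swap(2,3) ⇒ -6 -7 -5 0 -2 -3
j=4: -2>-3, skip
swap(3,5) ⇒ -6 -7 -5 -3 -2 0; return 3

4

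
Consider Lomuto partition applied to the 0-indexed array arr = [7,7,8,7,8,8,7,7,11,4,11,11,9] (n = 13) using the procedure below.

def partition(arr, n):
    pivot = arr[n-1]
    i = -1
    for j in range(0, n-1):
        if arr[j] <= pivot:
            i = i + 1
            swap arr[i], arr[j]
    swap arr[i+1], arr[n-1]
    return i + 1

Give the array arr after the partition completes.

pivot=9, i=-1
j=0: 7≤9, i=0, swap(0,0) ⇒ [7,7,8,7,8,8,7,7,11,4,11,11,9]
j=1: 7≤9, i=1, swap(1,1) ⇒ [7,7,8,7,8,8,7,7,11,4,11,11,9]
j=2: 8≤9, i=2, swap(2,2) ⇒ [7,7,8,7,8,8,7,7,11,4,11,11,9]
j=3: 7≤9, i=3, swap(3,3) ⇒ [7,7,8,7,8,8,7,7,11,4,11,11,9]
j=4: 8≤9, i=4, swap(4,4) ⇒ [7,7,8,7,8,8,7,7,11,4,11,11,9]
j=5: 8≤9, i=5, swap(5,5) ⇒ [7,7,8,7,8,8,7,7,11,4,11,11,9]
j=6: 7≤9, i=6, swap(6,6) ⇒ [7,7,8,7,8,8,7,7,11,4,11,11,9]
j=7: 7≤9, i=7, swap(7,7) ⇒ [7,7,8,7,8,8,7,7,11,4,11,11,9]
j=8: 11>9, skip
j=9: 4≤9, i=8, swap(8,9) ⇒ [7,7,8,7,8,8,7,7,4,11,11,11,9]
j=10: 11>9, skip
j=11: 11>9, skip
swap(9,12) ⇒ [7,7,8,7,8,8,7,7,4,9,11,11,11]; return 9

[7,7,8,7,8,8,7,7,4,9,11,11,11]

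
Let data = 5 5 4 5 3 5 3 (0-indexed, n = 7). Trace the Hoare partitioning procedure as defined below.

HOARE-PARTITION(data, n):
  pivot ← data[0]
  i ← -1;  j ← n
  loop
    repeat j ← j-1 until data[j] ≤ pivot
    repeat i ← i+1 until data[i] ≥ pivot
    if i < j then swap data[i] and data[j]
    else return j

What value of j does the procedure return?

pivot = data[0] = 5; i = -1, j = 7
j→6 (data[6]=3≤5), i→0 (data[0]=5≥5); i<j, swap → 3 5 4 5 3 5 5
j→5 (data[5]=5≤5), i→1 (data[1]=5≥5); i<j, swap → 3 5 4 5 3 5 5
j→4 (data[4]=3≤5), i→3 (data[3]=5≥5); i<j, swap → 3 5 4 3 5 5 5
j→3, i→4; i≥j, return j=3. data = 3 5 4 3 5 5 5

3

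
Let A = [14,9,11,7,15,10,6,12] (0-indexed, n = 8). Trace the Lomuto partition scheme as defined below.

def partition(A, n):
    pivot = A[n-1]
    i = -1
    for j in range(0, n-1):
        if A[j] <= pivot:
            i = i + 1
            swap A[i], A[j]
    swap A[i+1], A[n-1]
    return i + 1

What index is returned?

pivot = A[7] = 12; i = -1
j=0: A[0]=14 > 12 → no swap
j=1: A[1]=9 ≤ 12 → i=0, swap A[0],A[1] → [9,14,11,7,15,10,6,12]
j=2: A[2]=11 ≤ 12 → i=1, swap A[1],A[2] → [9,11,14,7,15,10,6,12]
j=3: A[3]=7 ≤ 12 → i=2, swap A[2],A[3] → [9,11,7,14,15,10,6,12]
j=4: A[4]=15 > 12 → no swap
j=5: A[5]=10 ≤ 12 → i=3, swap A[3],A[5] → [9,11,7,10,15,14,6,12]
j=6: A[6]=6 ≤ 12 → i=4, swap A[4],A[6] → [9,11,7,10,6,14,15,12]
final swap A[5],A[7] → [9,11,7,10,6,12,15,14]; return 5

5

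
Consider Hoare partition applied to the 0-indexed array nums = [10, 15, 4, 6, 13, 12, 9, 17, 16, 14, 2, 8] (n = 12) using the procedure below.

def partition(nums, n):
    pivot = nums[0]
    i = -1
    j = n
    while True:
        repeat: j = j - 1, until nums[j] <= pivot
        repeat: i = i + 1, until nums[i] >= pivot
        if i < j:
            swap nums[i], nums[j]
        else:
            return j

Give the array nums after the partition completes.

[8, 2, 4, 6, 9, 12, 13, 17, 16, 14, 15, 10]

pivot = nums[0] = 10; i = -1, j = 12
j→11 (nums[11]=8≤10), i→0 (nums[0]=10≥10); i<j, swap → [8, 15, 4, 6, 13, 12, 9, 17, 16, 14, 2, 10]
j→10 (nums[10]=2≤10), i→1 (nums[1]=15≥10); i<j, swap → [8, 2, 4, 6, 13, 12, 9, 17, 16, 14, 15, 10]
j→6 (nums[6]=9≤10), i→4 (nums[4]=13≥10); i<j, swap → [8, 2, 4, 6, 9, 12, 13, 17, 16, 14, 15, 10]
j→4, i→5; i≥j, return j=4. nums = [8, 2, 4, 6, 9, 12, 13, 17, 16, 14, 15, 10]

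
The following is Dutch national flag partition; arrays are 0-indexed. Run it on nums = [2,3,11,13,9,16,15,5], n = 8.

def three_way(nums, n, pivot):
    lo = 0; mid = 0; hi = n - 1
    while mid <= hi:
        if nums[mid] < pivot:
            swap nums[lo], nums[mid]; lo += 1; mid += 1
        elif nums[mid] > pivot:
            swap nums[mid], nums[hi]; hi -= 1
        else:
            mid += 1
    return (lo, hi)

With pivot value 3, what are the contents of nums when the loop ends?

lo=0 mid=0 hi=7
2<3: swap(0,0), lo=1 mid=1 ⇒ [2,3,11,13,9,16,15,5]
3=3: mid=2
11>3: swap(2,7), hi=6 ⇒ [2,3,5,13,9,16,15,11]
5>3: swap(2,6), hi=5 ⇒ [2,3,15,13,9,16,5,11]
15>3: swap(2,5), hi=4 ⇒ [2,3,16,13,9,15,5,11]
16>3: swap(2,4), hi=3 ⇒ [2,3,9,13,16,15,5,11]
9>3: swap(2,3), hi=2 ⇒ [2,3,13,9,16,15,5,11]
13>3: swap(2,2), hi=1 ⇒ [2,3,13,9,16,15,5,11]
done. lo=1 hi=1; nums=[2,3,13,9,16,15,5,11]

[2,3,13,9,16,15,5,11]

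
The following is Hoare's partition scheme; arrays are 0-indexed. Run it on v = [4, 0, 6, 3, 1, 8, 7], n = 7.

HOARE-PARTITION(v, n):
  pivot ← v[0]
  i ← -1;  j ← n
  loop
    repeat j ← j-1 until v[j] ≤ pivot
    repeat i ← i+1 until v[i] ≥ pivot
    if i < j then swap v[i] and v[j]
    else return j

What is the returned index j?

pivot=4
j stops at 4 (1), i stops at 0 (4); swap ⇒ [1, 0, 6, 3, 4, 8, 7]
j stops at 3 (3), i stops at 2 (6); swap ⇒ [1, 0, 3, 6, 4, 8, 7]
j stops at 2, i stops at 3; i≥j ⇒ return 2. v=[1, 0, 3, 6, 4, 8, 7]

2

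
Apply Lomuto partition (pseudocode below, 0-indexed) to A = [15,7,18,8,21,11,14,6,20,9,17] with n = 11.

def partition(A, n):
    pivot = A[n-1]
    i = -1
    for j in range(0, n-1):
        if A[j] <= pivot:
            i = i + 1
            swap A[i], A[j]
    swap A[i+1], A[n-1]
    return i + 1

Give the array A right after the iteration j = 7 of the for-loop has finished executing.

pivot=17, i=-1
j=0: 15≤17, i=0, swap(0,0) ⇒ [15,7,18,8,21,11,14,6,20,9,17]
j=1: 7≤17, i=1, swap(1,1) ⇒ [15,7,18,8,21,11,14,6,20,9,17]
j=2: 18>17, skip
j=3: 8≤17, i=2, swap(2,3) ⇒ [15,7,8,18,21,11,14,6,20,9,17]
j=4: 21>17, skip
j=5: 11≤17, i=3, swap(3,5) ⇒ [15,7,8,11,21,18,14,6,20,9,17]
j=6: 14≤17, i=4, swap(4,6) ⇒ [15,7,8,11,14,18,21,6,20,9,17]
j=7: 6≤17, i=5, swap(5,7) ⇒ [15,7,8,11,14,6,21,18,20,9,17]
(after j=7) A = [15,7,8,11,14,6,21,18,20,9,17]

[15,7,8,11,14,6,21,18,20,9,17]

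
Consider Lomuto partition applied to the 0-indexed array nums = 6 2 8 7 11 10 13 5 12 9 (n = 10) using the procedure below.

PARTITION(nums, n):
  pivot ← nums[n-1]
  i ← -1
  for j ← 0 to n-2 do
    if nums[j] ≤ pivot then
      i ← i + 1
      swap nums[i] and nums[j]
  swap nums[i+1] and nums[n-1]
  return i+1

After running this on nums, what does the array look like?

pivot=9, i=-1
j=0: 6≤9, i=0, swap(0,0) ⇒ 6 2 8 7 11 10 13 5 12 9
j=1: 2≤9, i=1, swap(1,1) ⇒ 6 2 8 7 11 10 13 5 12 9
j=2: 8≤9, i=2, swap(2,2) ⇒ 6 2 8 7 11 10 13 5 12 9
j=3: 7≤9, i=3, swap(3,3) ⇒ 6 2 8 7 11 10 13 5 12 9
j=4: 11>9, skip
j=5: 10>9, skip
j=6: 13>9, skip
j=7: 5≤9, i=4, swap(4,7) ⇒ 6 2 8 7 5 10 13 11 12 9
j=8: 12>9, skip
swap(5,9) ⇒ 6 2 8 7 5 9 13 11 12 10; return 5

6 2 8 7 5 9 13 11 12 10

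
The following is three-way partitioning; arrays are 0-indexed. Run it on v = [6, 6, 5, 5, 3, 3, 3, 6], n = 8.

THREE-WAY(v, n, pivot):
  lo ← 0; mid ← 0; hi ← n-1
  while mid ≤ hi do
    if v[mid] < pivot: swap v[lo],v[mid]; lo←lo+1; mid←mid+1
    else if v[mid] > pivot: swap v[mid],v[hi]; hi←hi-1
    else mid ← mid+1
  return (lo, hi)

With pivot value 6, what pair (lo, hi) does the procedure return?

pivot = 6; lo=0, mid=0, hi=7
v[mid]=6=6: mid=1
v[mid]=6=6: mid=2
v[mid]=5<6: swap v[0],v[2]; lo=1,mid=3 → [5, 6, 6, 5, 3, 3, 3, 6]
v[mid]=5<6: swap v[1],v[3]; lo=2,mid=4 → [5, 5, 6, 6, 3, 3, 3, 6]
v[mid]=3<6: swap v[2],v[4]; lo=3,mid=5 → [5, 5, 3, 6, 6, 3, 3, 6]
v[mid]=3<6: swap v[3],v[5]; lo=4,mid=6 → [5, 5, 3, 3, 6, 6, 3, 6]
v[mid]=3<6: swap v[4],v[6]; lo=5,mid=7 → [5, 5, 3, 3, 3, 6, 6, 6]
v[mid]=6=6: mid=8
end: lo=5, hi=7; v = [5, 5, 3, 3, 3, 6, 6, 6]

(5, 7)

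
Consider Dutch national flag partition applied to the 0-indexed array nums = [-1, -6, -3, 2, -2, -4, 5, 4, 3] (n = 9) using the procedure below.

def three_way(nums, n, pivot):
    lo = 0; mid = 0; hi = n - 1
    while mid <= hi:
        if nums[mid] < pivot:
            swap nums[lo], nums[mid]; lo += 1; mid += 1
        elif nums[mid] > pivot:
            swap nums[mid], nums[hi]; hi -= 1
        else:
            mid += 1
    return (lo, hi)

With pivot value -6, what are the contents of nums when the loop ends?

pivot = -6; lo=0, mid=0, hi=8
nums[mid]=-1>-6: swap nums[0],nums[8]; hi=7 → [3, -6, -3, 2, -2, -4, 5, 4, -1]
nums[mid]=3>-6: swap nums[0],nums[7]; hi=6 → [4, -6, -3, 2, -2, -4, 5, 3, -1]
nums[mid]=4>-6: swap nums[0],nums[6]; hi=5 → [5, -6, -3, 2, -2, -4, 4, 3, -1]
nums[mid]=5>-6: swap nums[0],nums[5]; hi=4 → [-4, -6, -3, 2, -2, 5, 4, 3, -1]
nums[mid]=-4>-6: swap nums[0],nums[4]; hi=3 → [-2, -6, -3, 2, -4, 5, 4, 3, -1]
nums[mid]=-2>-6: swap nums[0],nums[3]; hi=2 → [2, -6, -3, -2, -4, 5, 4, 3, -1]
nums[mid]=2>-6: swap nums[0],nums[2]; hi=1 → [-3, -6, 2, -2, -4, 5, 4, 3, -1]
nums[mid]=-3>-6: swap nums[0],nums[1]; hi=0 → [-6, -3, 2, -2, -4, 5, 4, 3, -1]
nums[mid]=-6=-6: mid=1
end: lo=0, hi=0; nums = [-6, -3, 2, -2, -4, 5, 4, 3, -1]

[-6, -3, 2, -2, -4, 5, 4, 3, -1]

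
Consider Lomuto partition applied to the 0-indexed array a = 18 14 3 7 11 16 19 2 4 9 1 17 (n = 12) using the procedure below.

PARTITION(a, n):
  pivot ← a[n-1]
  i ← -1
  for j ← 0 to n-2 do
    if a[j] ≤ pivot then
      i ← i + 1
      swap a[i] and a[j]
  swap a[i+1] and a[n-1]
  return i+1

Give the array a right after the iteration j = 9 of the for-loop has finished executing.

14 3 7 11 16 2 4 9 19 18 1 17

pivot=17, i=-1
j=0: 18>17, skip
j=1: 14≤17, i=0, swap(0,1) ⇒ 14 18 3 7 11 16 19 2 4 9 1 17
j=2: 3≤17, i=1, swap(1,2) ⇒ 14 3 18 7 11 16 19 2 4 9 1 17
j=3: 7≤17, i=2, swap(2,3) ⇒ 14 3 7 18 11 16 19 2 4 9 1 17
j=4: 11≤17, i=3, swap(3,4) ⇒ 14 3 7 11 18 16 19 2 4 9 1 17
j=5: 16≤17, i=4, swap(4,5) ⇒ 14 3 7 11 16 18 19 2 4 9 1 17
j=6: 19>17, skip
j=7: 2≤17, i=5, swap(5,7) ⇒ 14 3 7 11 16 2 19 18 4 9 1 17
j=8: 4≤17, i=6, swap(6,8) ⇒ 14 3 7 11 16 2 4 18 19 9 1 17
j=9: 9≤17, i=7, swap(7,9) ⇒ 14 3 7 11 16 2 4 9 19 18 1 17
(after j=9) a = 14 3 7 11 16 2 4 9 19 18 1 17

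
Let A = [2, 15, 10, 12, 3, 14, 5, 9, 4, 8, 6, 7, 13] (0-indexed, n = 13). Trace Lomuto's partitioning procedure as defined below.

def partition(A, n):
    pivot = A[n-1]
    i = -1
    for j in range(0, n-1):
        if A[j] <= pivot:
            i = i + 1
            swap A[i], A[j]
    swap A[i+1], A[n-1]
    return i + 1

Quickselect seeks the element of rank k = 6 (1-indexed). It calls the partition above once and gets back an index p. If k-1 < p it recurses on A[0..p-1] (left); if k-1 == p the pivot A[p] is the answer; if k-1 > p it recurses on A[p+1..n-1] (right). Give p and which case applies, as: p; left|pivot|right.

pivot = A[12] = 13; i = -1
j=0: A[0]=2 ≤ 13 → i=0, swap A[0],A[0] (no change) → [2, 15, 10, 12, 3, 14, 5, 9, 4, 8, 6, 7, 13]
j=1: A[1]=15 > 13 → no swap
j=2: A[2]=10 ≤ 13 → i=1, swap A[1],A[2] → [2, 10, 15, 12, 3, 14, 5, 9, 4, 8, 6, 7, 13]
j=3: A[3]=12 ≤ 13 → i=2, swap A[2],A[3] → [2, 10, 12, 15, 3, 14, 5, 9, 4, 8, 6, 7, 13]
j=4: A[4]=3 ≤ 13 → i=3, swap A[3],A[4] → [2, 10, 12, 3, 15, 14, 5, 9, 4, 8, 6, 7, 13]
j=5: A[5]=14 > 13 → no swap
j=6: A[6]=5 ≤ 13 → i=4, swap A[4],A[6] → [2, 10, 12, 3, 5, 14, 15, 9, 4, 8, 6, 7, 13]
j=7: A[7]=9 ≤ 13 → i=5, swap A[5],A[7] → [2, 10, 12, 3, 5, 9, 15, 14, 4, 8, 6, 7, 13]
j=8: A[8]=4 ≤ 13 → i=6, swap A[6],A[8] → [2, 10, 12, 3, 5, 9, 4, 14, 15, 8, 6, 7, 13]
j=9: A[9]=8 ≤ 13 → i=7, swap A[7],A[9] → [2, 10, 12, 3, 5, 9, 4, 8, 15, 14, 6, 7, 13]
j=10: A[10]=6 ≤ 13 → i=8, swap A[8],A[10] → [2, 10, 12, 3, 5, 9, 4, 8, 6, 14, 15, 7, 13]
j=11: A[11]=7 ≤ 13 → i=9, swap A[9],A[11] → [2, 10, 12, 3, 5, 9, 4, 8, 6, 7, 15, 14, 13]
final swap A[10],A[12] → [2, 10, 12, 3, 5, 9, 4, 8, 6, 7, 13, 14, 15]; return 10
p = 10; k-1 = 5 < 10 ⇒ left

10; left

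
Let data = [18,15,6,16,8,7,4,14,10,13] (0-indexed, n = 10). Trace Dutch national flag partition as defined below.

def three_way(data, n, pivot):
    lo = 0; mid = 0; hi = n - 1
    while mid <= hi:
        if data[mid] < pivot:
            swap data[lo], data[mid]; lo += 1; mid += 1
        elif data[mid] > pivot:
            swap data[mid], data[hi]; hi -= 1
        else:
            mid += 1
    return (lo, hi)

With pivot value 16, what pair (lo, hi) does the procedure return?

(8, 8)

pivot = 16; lo=0, mid=0, hi=9
data[mid]=18>16: swap data[0],data[9]; hi=8 → [13,15,6,16,8,7,4,14,10,18]
data[mid]=13<16: swap data[0],data[0]; lo=1,mid=1 → [13,15,6,16,8,7,4,14,10,18]
data[mid]=15<16: swap data[1],data[1]; lo=2,mid=2 → [13,15,6,16,8,7,4,14,10,18]
data[mid]=6<16: swap data[2],data[2]; lo=3,mid=3 → [13,15,6,16,8,7,4,14,10,18]
data[mid]=16=16: mid=4
data[mid]=8<16: swap data[3],data[4]; lo=4,mid=5 → [13,15,6,8,16,7,4,14,10,18]
data[mid]=7<16: swap data[4],data[5]; lo=5,mid=6 → [13,15,6,8,7,16,4,14,10,18]
data[mid]=4<16: swap data[5],data[6]; lo=6,mid=7 → [13,15,6,8,7,4,16,14,10,18]
data[mid]=14<16: swap data[6],data[7]; lo=7,mid=8 → [13,15,6,8,7,4,14,16,10,18]
data[mid]=10<16: swap data[7],data[8]; lo=8,mid=9 → [13,15,6,8,7,4,14,10,16,18]
end: lo=8, hi=8; data = [13,15,6,8,7,4,14,10,16,18]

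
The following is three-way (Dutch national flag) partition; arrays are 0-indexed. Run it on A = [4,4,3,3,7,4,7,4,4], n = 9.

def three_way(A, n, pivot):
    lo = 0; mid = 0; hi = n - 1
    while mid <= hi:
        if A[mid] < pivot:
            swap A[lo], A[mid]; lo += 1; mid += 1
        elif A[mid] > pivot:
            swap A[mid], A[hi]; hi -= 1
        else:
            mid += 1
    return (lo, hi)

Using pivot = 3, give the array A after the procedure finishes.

[3,3,4,7,4,7,4,4,4]

lo=0 mid=0 hi=8
4>3: swap(0,8), hi=7 ⇒ [4,4,3,3,7,4,7,4,4]
4>3: swap(0,7), hi=6 ⇒ [4,4,3,3,7,4,7,4,4]
4>3: swap(0,6), hi=5 ⇒ [7,4,3,3,7,4,4,4,4]
7>3: swap(0,5), hi=4 ⇒ [4,4,3,3,7,7,4,4,4]
4>3: swap(0,4), hi=3 ⇒ [7,4,3,3,4,7,4,4,4]
7>3: swap(0,3), hi=2 ⇒ [3,4,3,7,4,7,4,4,4]
3=3: mid=1
4>3: swap(1,2), hi=1 ⇒ [3,3,4,7,4,7,4,4,4]
3=3: mid=2
done. lo=0 hi=1; A=[3,3,4,7,4,7,4,4,4]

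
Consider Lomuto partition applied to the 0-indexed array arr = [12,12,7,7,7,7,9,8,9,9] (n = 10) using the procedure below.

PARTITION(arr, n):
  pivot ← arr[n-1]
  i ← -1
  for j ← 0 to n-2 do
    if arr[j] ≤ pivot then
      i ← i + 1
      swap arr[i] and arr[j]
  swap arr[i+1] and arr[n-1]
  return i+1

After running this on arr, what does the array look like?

[7,7,7,7,9,8,9,9,12,12]

pivot=9, i=-1
j=0: 12>9, skip
j=1: 12>9, skip
j=2: 7≤9, i=0, swap(0,2) ⇒ [7,12,12,7,7,7,9,8,9,9]
j=3: 7≤9, i=1, swap(1,3) ⇒ [7,7,12,12,7,7,9,8,9,9]
j=4: 7≤9, i=2, swap(2,4) ⇒ [7,7,7,12,12,7,9,8,9,9]
j=5: 7≤9, i=3, swap(3,5) ⇒ [7,7,7,7,12,12,9,8,9,9]
j=6: 9≤9, i=4, swap(4,6) ⇒ [7,7,7,7,9,12,12,8,9,9]
j=7: 8≤9, i=5, swap(5,7) ⇒ [7,7,7,7,9,8,12,12,9,9]
j=8: 9≤9, i=6, swap(6,8) ⇒ [7,7,7,7,9,8,9,12,12,9]
swap(7,9) ⇒ [7,7,7,7,9,8,9,9,12,12]; return 7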